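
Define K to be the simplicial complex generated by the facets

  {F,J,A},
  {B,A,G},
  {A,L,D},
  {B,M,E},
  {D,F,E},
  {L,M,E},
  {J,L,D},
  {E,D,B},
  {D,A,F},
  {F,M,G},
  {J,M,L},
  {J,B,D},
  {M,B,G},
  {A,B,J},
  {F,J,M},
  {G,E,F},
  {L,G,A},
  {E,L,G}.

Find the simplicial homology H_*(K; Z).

H_0 = Z,  H_1 = Z ⊕ Z_2,  H_2 = 0.

Take the total order A < B < D < E < F < G < J < L < M on the vertex set. Then K (dimension 2) consists of the simplices:

  0-simplices (9): A, B, D, E, F, G, J, L, M
  1-simplices (27): AB, AD, AF, AG, AJ, AL, BD, BE, BG, BJ, BM, DE, DF, DJ, DL, EF, EG, EL, EM, FG, FJ, FM, GL, GM, JL, JM, LM
  2-simplices (18): ABG, ABJ, ADF, ADL, AFJ, AGL, BDE, BDJ, BEM, BGM, DEF, DJL, EFG, EGL, ELM, FGM, FJM, JLM

giving chain groups C_0 ≅ Z^9, C_1 ≅ Z^27, C_2 ≅ Z^18.

The boundary map ∂_1: C_1 → C_0 maps an edge to its endpoints' difference, ∂[p,q] = q − p.
The 9×27 boundary matrix has rank 8 and Smith normal form diag(1,1,1,1,1,1,1,1).

The boundary map ∂_2: C_2 → C_1 maps a triangle to the signed sum of its edges. For instance
  ∂DEF = EF − DF + DE,
  ∂ADF = DF − AF + AD.
As a 27×18 matrix over Z this has rank 18, with invariant factors (1,1,1,1,1,1,1,1,1,1,1,1,1,1,1,1,1,2).

Computing H_k = (kernel of ∂_k) / (image of ∂_{k+1}):

  H_0: rank C_0 − rank ∂_1 = 9 − 8 = 1, and the invariant factors of ∂_1 are all 1, so H_0 = Z.
  H_1: rank ker ∂_1 − rank ∂_2 = (27 − 8) − 18 = 1, and ∂_2 has invariant factor 2 > 1, so H_1 = Z ⊕ Z_2.
  H_2: rank ker ∂_2 − rank ∂_3 = (18 − 18) − 0 = 0, and there is no ∂_3, so H_2 = 0.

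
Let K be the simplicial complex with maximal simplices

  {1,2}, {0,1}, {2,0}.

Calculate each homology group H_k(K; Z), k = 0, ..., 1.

We work with the vertex ordering 0 < 1 < 2. The simplices of K, each written with vertices in increasing order, are:

  0-simplices (3): [0], [1], [2]
  1-simplices (3): [0,1], [0,2], [1,2]

so the chain groups are C_0 ≅ Z^3, C_1 ≅ Z^3.

Boundary ∂_1: C_1 → C_0 maps an edge to its endpoints' difference, ∂[p,q] = q − p.
As a 3×3 matrix over Z this has rank 2, with invariant factors (1,1).

Computing H_k = (kernel of ∂_k) / (image of ∂_{k+1}):

  H_0: rank C_0 − rank ∂_1 = 3 − 2 = 1, and the invariant factors of ∂_1 are all 1, so H_0 = Z.
  H_1: rank ker ∂_1 − rank ∂_2 = (3 − 2) − 0 = 1, and there is no ∂_2, so H_1 = Z.

H_0 = Z,  H_1 = Z.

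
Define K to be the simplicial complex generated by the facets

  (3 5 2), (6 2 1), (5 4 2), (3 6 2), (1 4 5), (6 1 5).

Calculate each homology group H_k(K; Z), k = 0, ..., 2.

H_0 = Z,  H_1 = Z,  H_2 = 0.

K has 6 vertices, 12 edges, 6 triangles.
rank ∂_0 = 0, rank ∂_1 = 5 ⇒ b_0 = 6 − 0 − 5 = 1; all invariant factors of ∂_1 are 1 so no torsion. So H_0 = Z.
rank ∂_1 = 5, rank ∂_2 = 6 ⇒ b_1 = 12 − 5 − 6 = 1; all invariant factors of ∂_2 are 1 so no torsion. So H_1 = Z.
rank ∂_2 = 6, rank ∂_3 = 0 ⇒ b_2 = 6 − 6 − 0 = 0. So H_2 = 0.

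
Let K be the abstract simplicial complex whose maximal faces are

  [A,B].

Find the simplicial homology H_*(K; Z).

Fix the vertex order A < B and write every simplex with vertices in increasing order. Then dim K = 1 and the simplices of K are:

  0-simplices (2): A, B
  1-simplices (1): AB

giving chain groups C_0 ≅ Z^2, C_1 ≅ Z^1.

∂_1: C_1 → C_0 is given by ∂[p,q] = [q] − [p]. For instance
  ∂AB = B − A.
This gives a 2×1 integer matrix of rank 1; reducing to Smith normal form yields diagonal entries (1).

From H_k ≅ ker(∂_k) / im(∂_{k+1}) we obtain:

  H_0: rank C_0 − rank ∂_1 = 2 − 1 = 1, and the invariant factors of ∂_1 are all 1, so H_0 ≅ Z.
  H_1: rank ker ∂_1 − rank ∂_2 = (1 − 1) − 0 = 0, and there is no ∂_2, so H_1 ≅ 0.

As a check, the Euler characteristic is 2 − 1 = 1, which agrees with 1 − 0 = 1.

H_0 = Z,  H_1 = 0.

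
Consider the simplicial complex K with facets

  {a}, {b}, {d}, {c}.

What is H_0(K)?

H_0 = Z^4.

K has 4 vertices.
rank ∂_0 = 0, rank ∂_1 = 0 ⇒ b_0 = 4 − 0 − 0 = 4. So H_0 = Z^4.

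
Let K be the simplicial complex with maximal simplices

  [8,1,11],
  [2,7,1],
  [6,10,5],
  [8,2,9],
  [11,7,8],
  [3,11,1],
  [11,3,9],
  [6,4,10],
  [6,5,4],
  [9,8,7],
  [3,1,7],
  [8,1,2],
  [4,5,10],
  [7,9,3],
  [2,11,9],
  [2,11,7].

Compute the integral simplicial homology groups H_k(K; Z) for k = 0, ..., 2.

H_0 = Z^2,  H_1 = Z/2,  H_2 = Z.

We work with the vertex ordering 1 < 2 < 3 < 4 < 5 < 6 < 7 < 8 < 9 < 10 < 11. The simplices of K, each written with vertices in increasing order, are:

  0-simplices (11): [1], [2], [3], [4], [5], [6], [7], [8], [9], [10], [11]
  1-simplices (24): (24 of them)
  2-simplices (16): [1,2,7], [1,2,8], [1,3,7], [1,3,11], [1,8,11], [2,7,11], [2,8,9], [2,9,11], [3,7,9], [3,9,11], [4,5,6], [4,5,10], [4,6,10], [5,6,10], [7,8,9], [7,8,11]

so the chain groups are C_0 ≅ Z^11, C_1 ≅ Z^24, C_2 ≅ Z^16.

The boundary map ∂_1: C_1 → C_0 sends each edge [p,q] (with p < q) to q − p. For instance
  ∂[3,7] = [7] − [3].
The resulting 11×24 matrix has rank 9, and its Smith normal form has invariant factors (1,1,1,1,1,1,1,1,1).

∂_2: C_2 → C_1 acts by ∂[p,q,r] = [q,r] − [p,r] + [p,q]. For instance
  ∂[4,6,10] = [6,10] − [4,10] + [4,6],
  ∂[2,9,11] = [9,11] − [2,11] + [2,9].
The resulting 24×16 matrix has rank 15, and its Smith normal form has invariant factors (1,1,1,1,1,1,1,1,1,1,1,1,1,1,2).

Now H_k = ker ∂_k / im ∂_{k+1}, so:

  H_0: rank C_0 − rank ∂_1 = 11 − 9 = 2, and the invariant factors of ∂_1 are all 1, so H_0 = Z^2.
  H_1: rank ker ∂_1 − rank ∂_2 = (24 − 9) − 15 = 0, and ∂_2 has invariant factor 2 > 1, so H_1 = Z/2.
  H_2: rank ker ∂_2 − rank ∂_3 = (16 − 15) − 0 = 1, and there is no ∂_3, so H_2 = Z.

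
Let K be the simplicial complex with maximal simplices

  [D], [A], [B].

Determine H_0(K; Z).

H_0 ≅ Z^3.

K has 3 vertices.
rank ∂_0 = 0, rank ∂_1 = 0 ⇒ b_0 = 3 − 0 − 0 = 3. So H_0 ≅ Z^3.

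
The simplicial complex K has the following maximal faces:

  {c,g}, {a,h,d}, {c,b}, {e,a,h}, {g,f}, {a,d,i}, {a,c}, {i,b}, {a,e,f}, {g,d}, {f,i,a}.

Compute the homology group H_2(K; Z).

Take the total order a < b < c < d < e < f < g < h < i on the vertex set. Then K (dimension 2) consists of the simplices:

  0-simplices (9): a, b, c, d, e, f, g, h, i
  1-simplices (16): ac, ad, ae, af, ah, ai, bc, bi, cg, dg, dh, di, ef, eh, fg, fi
  2-simplices (5): adh, adi, aef, aeh, afi

giving chain groups C_0 ≅ Z^9, C_1 ≅ Z^16, C_2 ≅ Z^5.

Boundary ∂_1: C_1 → C_0 sends each edge [p,q] (with p < q) to q − p. For instance
  ∂bi = i − b.
As a 9×16 matrix over Z this has rank 8, with invariant factors (1,1,1,1,1,1,1,1).

The boundary map ∂_2: C_2 → C_1 maps a triangle to the signed sum of its edges. For instance
  ∂aeh = eh − ah + ae,
  ∂afi = fi − ai + af.
This gives a 16×5 integer matrix of rank 5; reducing to Smith normal form yields diagonal entries (1,1,1,1,1).

Computing H_k = (kernel of ∂_k) / (image of ∂_{k+1}):

  H_2: rank ker ∂_2 − rank ∂_3 = (5 − 5) − 0 = 0, and there is no ∂_3, so H_2 = 0.

H_2 = 0.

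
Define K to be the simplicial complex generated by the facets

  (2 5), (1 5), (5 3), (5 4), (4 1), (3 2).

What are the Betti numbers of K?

Fix the vertex order 1 < 2 < 3 < 4 < 5 and write every simplex with vertices in increasing order. Then dim K = 1 and the simplices of K are:

  0-simplices (5): [1], [2], [3], [4], [5]
  1-simplices (6): [1,4], [1,5], [2,3], [2,5], [3,5], [4,5]

so the chain groups are C_0 ≅ Z^5, C_1 ≅ Z^6.

Boundary ∂_1: C_1 → C_0 is given by ∂[p,q] = [q] − [p].
The 5×6 boundary matrix has rank 4 and Smith normal form diag(1,1,1,1).

Reading off H_k = ker ∂_k / im ∂_{k+1}:

  H_0: rank C_0 − rank ∂_1 = 5 − 4 = 1, and the invariant factors of ∂_1 are all 1, so H_0 ≅ Z.
  H_1: rank ker ∂_1 − rank ∂_2 = (6 − 4) − 0 = 2, and there is no ∂_2, so H_1 ≅ Z^2.

As a check, the Euler characteristic is 5 − 6 = -1, which agrees with 1 − 2 = -1.

Hence the Betti numbers are b_0 = 1, b_1 = 2.

b_0 = 1, b_1 = 2.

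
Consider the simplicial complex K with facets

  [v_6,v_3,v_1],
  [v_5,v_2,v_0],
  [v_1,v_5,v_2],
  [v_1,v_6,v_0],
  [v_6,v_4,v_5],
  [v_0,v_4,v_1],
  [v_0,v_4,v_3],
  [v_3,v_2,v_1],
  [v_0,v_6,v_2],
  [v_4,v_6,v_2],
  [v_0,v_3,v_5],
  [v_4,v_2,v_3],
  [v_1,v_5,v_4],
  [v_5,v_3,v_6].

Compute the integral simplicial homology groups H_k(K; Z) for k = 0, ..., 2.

We work with the vertex ordering v_0 < v_1 < v_2 < v_3 < v_4 < v_5 < v_6. The simplices of K, each written with vertices in increasing order, are:

  0-simplices (7): [v_0], [v_1], [v_2], [v_3], [v_4], [v_5], [v_6]
  1-simplices (21): (21 of them)
  2-simplices (14): (14 of them)

so the chain groups are C_0 ≅ Z^7, C_1 ≅ Z^21, C_2 ≅ Z^14.

∂_1: C_1 → C_0 is given by ∂[p,q] = [q] − [p].
As a 7×21 matrix over Z this has rank 6, with invariant factors (1,1,1,1,1,1).

∂_2: C_2 → C_1 maps a triangle to the signed sum of its edges. For instance
  ∂[v_1,v_2,v_3] = [v_2,v_3] − [v_1,v_3] + [v_1,v_2],
  ∂[v_0,v_3,v_5] = [v_3,v_5] − [v_0,v_5] + [v_0,v_3].
The resulting 21×14 matrix has rank 13, and its Smith normal form has invariant factors (1,1,1,1,1,1,1,1,1,1,1,1,1).

Now H_k = ker ∂_k / im ∂_{k+1}, so:

  H_0: rank C_0 − rank ∂_1 = 7 − 6 = 1, and the invariant factors of ∂_1 are all 1, so H_0 = Z.
  H_1: rank ker ∂_1 − rank ∂_2 = (21 − 6) − 13 = 2, and the invariant factors of ∂_2 are all 1, so H_1 = Z^2.
  H_2: rank ker ∂_2 − rank ∂_3 = (14 − 13) − 0 = 1, and there is no ∂_3, so H_2 = Z.

As a check, the Euler characteristic is 7 − 21 + 14 = 0, which agrees with 1 − 2 + 1 = 0.
(K is a triangulation of the torus T^2.)

H_0 ≅ Z,  H_1 ≅ Z^2,  H_2 ≅ Z.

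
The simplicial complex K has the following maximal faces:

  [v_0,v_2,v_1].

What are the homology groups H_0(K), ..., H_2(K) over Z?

H_0 = Z,  H_1 = 0,  H_2 = 0.

We work with the vertex ordering v_0 < v_1 < v_2. The simplices of K, each written with vertices in increasing order, are:

  0-simplices (3): [v_0], [v_1], [v_2]
  1-simplices (3): [v_0,v_1], [v_0,v_2], [v_1,v_2]
  2-simplices (1): [v_0,v_1,v_2]

giving chain groups C_0 ≅ Z^3, C_1 ≅ Z^3, C_2 ≅ Z^1.

Boundary ∂_1: C_1 → C_0 maps an edge to its endpoints' difference, ∂[p,q] = q − p.
As a 3×3 matrix over Z this has rank 2, with invariant factors (1,1).

∂_2: C_2 → C_1 sends each 2-simplex [p,q,r] to [q,r] − [p,r] + [p,q]. For instance
  ∂[v_0,v_1,v_2] = [v_1,v_2] − [v_0,v_2] + [v_0,v_1].
As a 3×1 matrix over Z this has rank 1, with invariant factors (1).

Now H_k = ker ∂_k / im ∂_{k+1}, so:

  H_0: rank C_0 − rank ∂_1 = 3 − 2 = 1, and the invariant factors of ∂_1 are all 1, so H_0 ≅ Z.
  H_1: rank ker ∂_1 − rank ∂_2 = (3 − 2) − 1 = 0, and the invariant factors of ∂_2 are all 1, so H_1 ≅ 0.
  H_2: rank ker ∂_2 − rank ∂_3 = (1 − 1) − 0 = 0, and there is no ∂_3, so H_2 ≅ 0.

As a check, the Euler characteristic is 3 − 3 + 1 = 1, which agrees with 1 − 0 + 0 = 1.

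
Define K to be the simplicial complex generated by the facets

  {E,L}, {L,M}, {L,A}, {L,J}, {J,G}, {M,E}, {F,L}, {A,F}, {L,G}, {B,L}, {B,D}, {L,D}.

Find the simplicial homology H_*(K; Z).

K has 9 vertices, 12 edges.
rank ∂_0 = 0, rank ∂_1 = 8 ⇒ b_0 = 9 − 0 − 8 = 1; all invariant factors of ∂_1 are 1 so no torsion. So H_0 = Z.
rank ∂_1 = 8, rank ∂_2 = 0 ⇒ b_1 = 12 − 8 − 0 = 4. So H_1 = Z^4.

H_0 ≅ Z,  H_1 ≅ Z^4.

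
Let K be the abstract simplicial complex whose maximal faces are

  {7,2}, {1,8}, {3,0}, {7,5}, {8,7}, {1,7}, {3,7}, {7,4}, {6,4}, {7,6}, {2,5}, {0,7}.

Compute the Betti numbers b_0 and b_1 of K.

b_0 = 1, b_1 = 4.

Fix the vertex order 0 < 1 < 2 < 3 < 4 < 5 < 6 < 7 < 8 and write every simplex with vertices in increasing order. Then dim K = 1 and the simplices of K are:

  0-simplices (9): [0], [1], [2], [3], [4], [5], [6], [7], [8]
  1-simplices (12): [0,3], [0,7], [1,7], [1,8], [2,5], [2,7], [3,7], [4,6], [4,7], [5,7], [6,7], [7,8]

Hence C_0 ≅ Z^9, C_1 ≅ Z^12.

Boundary ∂_1: C_1 → C_0 is given by ∂[p,q] = [q] − [p]. For instance
  ∂[0,3] = [3] − [0].
As a 9×12 matrix over Z this has rank 8, with invariant factors (1,1,1,1,1,1,1,1).

From H_k ≅ ker(∂_k) / im(∂_{k+1}) we obtain:

  H_0: rank C_0 − rank ∂_1 = 9 − 8 = 1, and the invariant factors of ∂_1 are all 1, so H_0 ≅ Z.
  H_1: rank ker ∂_1 − rank ∂_2 = (12 − 8) − 0 = 4, and there is no ∂_2, so H_1 ≅ Z^4.

As a check, the Euler characteristic is 9 − 12 = -3, which agrees with 1 − 4 = -3.
(K is a triangulation of a wedge of 4 circles.)

Hence the Betti numbers are b_0 = 1, b_1 = 4.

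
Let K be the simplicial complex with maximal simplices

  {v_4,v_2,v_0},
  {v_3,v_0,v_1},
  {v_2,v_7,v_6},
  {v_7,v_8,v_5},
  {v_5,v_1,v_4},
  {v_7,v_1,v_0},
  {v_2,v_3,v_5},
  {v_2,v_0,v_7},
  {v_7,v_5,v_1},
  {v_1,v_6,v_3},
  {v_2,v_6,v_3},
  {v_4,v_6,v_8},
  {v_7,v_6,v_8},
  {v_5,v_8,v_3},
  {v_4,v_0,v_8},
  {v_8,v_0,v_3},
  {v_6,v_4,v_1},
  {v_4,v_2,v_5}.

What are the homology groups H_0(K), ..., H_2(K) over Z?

Fix the vertex order v_0 < v_1 < v_2 < v_3 < v_4 < v_5 < v_6 < v_7 < v_8 and write every simplex with vertices in increasing order. Then dim K = 2 and the simplices of K are:

  0-simplices (9): [v_0], [v_1], [v_2], [v_3], [v_4], [v_5], [v_6], [v_7], [v_8]
  1-simplices (27): (27 of them)
  2-simplices (18): (18 of them)

Hence C_0 ≅ Z^9, C_1 ≅ Z^27, C_2 ≅ Z^18.

∂_1: C_1 → C_0 sends each edge [p,q] (with p < q) to q − p. For instance
  ∂[v_2,v_5] = [v_5] − [v_2].
This gives a 9×27 integer matrix of rank 8; reducing to Smith normal form yields diagonal entries (1,1,1,1,1,1,1,1).

The boundary map ∂_2: C_2 → C_1 maps a triangle to the signed sum of its edges. For instance
  ∂[v_2,v_3,v_5] = [v_3,v_5] − [v_2,v_5] + [v_2,v_3],
  ∂[v_1,v_5,v_7] = [v_5,v_7] − [v_1,v_7] + [v_1,v_5].
The 27×18 boundary matrix has rank 17 and Smith normal form diag(1,1,1,1,1,1,1,1,1,1,1,1,1,1,1,1,1).

Computing H_k = (kernel of ∂_k) / (image of ∂_{k+1}):

  H_0: rank C_0 − rank ∂_1 = 9 − 8 = 1, and the invariant factors of ∂_1 are all 1, so H_0 = Z.
  H_1: rank ker ∂_1 − rank ∂_2 = (27 − 8) − 17 = 2, and the invariant factors of ∂_2 are all 1, so H_1 = Z^2.
  H_2: rank ker ∂_2 − rank ∂_3 = (18 − 17) − 0 = 1, and there is no ∂_3, so H_2 = Z.

H_0 = Z,  H_1 = Z^2,  H_2 = Z.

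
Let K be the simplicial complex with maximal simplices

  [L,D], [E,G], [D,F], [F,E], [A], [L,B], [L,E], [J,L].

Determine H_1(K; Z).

Fix the vertex order A < B < D < E < F < G < J < L and write every simplex with vertices in increasing order. Then dim K = 1 and the simplices of K are:

  0-simplices (8): A, B, D, E, F, G, J, L
  1-simplices (7): BL, DF, DL, EF, EG, EL, JL

giving chain groups C_0 ≅ Z^8, C_1 ≅ Z^7.

Boundary ∂_1: C_1 → C_0 maps an edge to its endpoints' difference, ∂[p,q] = q − p.
This gives a 8×7 integer matrix of rank 6; reducing to Smith normal form yields diagonal entries (1,1,1,1,1,1).

Computing H_k = (kernel of ∂_k) / (image of ∂_{k+1}):

  H_1: rank ker ∂_1 − rank ∂_2 = (7 − 6) − 0 = 1, and there is no ∂_2, so H_1 = Z.

H_1 ≅ Z.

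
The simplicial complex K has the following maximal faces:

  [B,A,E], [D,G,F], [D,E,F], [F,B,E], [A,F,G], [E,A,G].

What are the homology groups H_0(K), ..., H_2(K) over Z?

K has 6 vertices, 12 edges, 6 triangles.
rank ∂_0 = 0, rank ∂_1 = 5 ⇒ b_0 = 6 − 0 − 5 = 1; all invariant factors of ∂_1 are 1 so no torsion. So H_0 ≅ Z.
rank ∂_1 = 5, rank ∂_2 = 6 ⇒ b_1 = 12 − 5 − 6 = 1; all invariant factors of ∂_2 are 1 so no torsion. So H_1 ≅ Z.
rank ∂_2 = 6, rank ∂_3 = 0 ⇒ b_2 = 6 − 6 − 0 = 0. So H_2 ≅ 0.

H_0 = Z,  H_1 = Z,  H_2 = 0.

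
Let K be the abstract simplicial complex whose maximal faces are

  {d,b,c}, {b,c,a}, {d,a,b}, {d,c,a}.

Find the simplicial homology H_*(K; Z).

H_0 ≅ Z,  H_1 = 0,  H_2 ≅ Z.

Order the vertices as a < b < c < d. Listing each simplex with vertices in this order, K has dimension 2 with simplices:

  0-simplices (4): a, b, c, d
  1-simplices (6): ab, ac, ad, bc, bd, cd
  2-simplices (4): abc, abd, acd, bcd

giving chain groups C_0 ≅ Z^4, C_1 ≅ Z^6, C_2 ≅ Z^4.

The boundary map ∂_1: C_1 → C_0 sends each edge [p,q] (with p < q) to q − p.
As a 4×6 matrix over Z this has rank 3, with invariant factors (1,1,1).

The boundary map ∂_2: C_2 → C_1 maps a triangle to the signed sum of its edges. For instance
  ∂acd = cd − ad + ac,
  ∂bcd = cd − bd + bc.
As a 6×4 matrix over Z this has rank 3, with invariant factors (1,1,1).

Reading off H_k = ker ∂_k / im ∂_{k+1}:

  H_0: rank C_0 − rank ∂_1 = 4 − 3 = 1, and the invariant factors of ∂_1 are all 1, so H_0 = Z.
  H_1: rank ker ∂_1 − rank ∂_2 = (6 − 3) − 3 = 0, and the invariant factors of ∂_2 are all 1, so H_1 = 0.
  H_2: rank ker ∂_2 − rank ∂_3 = (4 − 3) − 0 = 1, and there is no ∂_3, so H_2 = Z.

(K is a triangulation of the 2-sphere S^2.)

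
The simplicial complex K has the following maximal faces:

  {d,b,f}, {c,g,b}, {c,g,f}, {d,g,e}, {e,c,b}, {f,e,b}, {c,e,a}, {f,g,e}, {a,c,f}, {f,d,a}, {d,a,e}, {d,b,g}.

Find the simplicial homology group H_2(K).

Fix the vertex order a < b < c < d < e < f < g and write every simplex with vertices in increasing order. Then dim K = 2 and the simplices of K are:

  0-simplices (7): a, b, c, d, e, f, g
  1-simplices (18): ac, ad, ae, af, bc, bd, be, bf, bg, ce, cf, cg, de, df, dg, ef, eg, fg
  2-simplices (12): ace, acf, ade, adf, bce, bcg, bdf, bdg, bef, cfg, deg, efg

so the chain groups are C_0 ≅ Z^7, C_1 ≅ Z^18, C_2 ≅ Z^12.

The boundary map ∂_1: C_1 → C_0 is given by ∂[p,q] = [q] − [p]. For instance
  ∂bf = f − b.
This gives a 7×18 integer matrix of rank 6; reducing to Smith normal form yields diagonal entries (1,1,1,1,1,1).

The boundary map ∂_2: C_2 → C_1 acts by ∂[p,q,r] = [q,r] − [p,r] + [p,q]. For instance
  ∂acf = cf − af + ac,
  ∂ade = de − ae + ad.
As a 18×12 matrix over Z this has rank 12, with invariant factors (1,1,1,1,1,1,1,1,1,1,1,2).

Reading off H_k = ker ∂_k / im ∂_{k+1}:

  H_2: rank ker ∂_2 − rank ∂_3 = (12 − 12) − 0 = 0, and there is no ∂_3, so H_2 ≅ 0.

(K is a triangulation of the real projective plane RP^2.)

H_2 = 0.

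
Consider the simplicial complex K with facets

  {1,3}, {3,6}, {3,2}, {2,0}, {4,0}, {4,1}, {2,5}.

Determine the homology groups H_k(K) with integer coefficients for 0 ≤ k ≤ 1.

H_0 = Z,  H_1 = Z.

Fix the vertex order 0 < 1 < 2 < 3 < 4 < 5 < 6 and write every simplex with vertices in increasing order. Then dim K = 1 and the simplices of K are:

  0-simplices (7): [0], [1], [2], [3], [4], [5], [6]
  1-simplices (7): [0,2], [0,4], [1,3], [1,4], [2,3], [2,5], [3,6]

giving chain groups C_0 ≅ Z^7, C_1 ≅ Z^7.

Boundary ∂_1: C_1 → C_0 is given by ∂[p,q] = [q] − [p]. For instance
  ∂[0,4] = [4] − [0].
This gives a 7×7 integer matrix of rank 6; reducing to Smith normal form yields diagonal entries (1,1,1,1,1,1).

Reading off H_k = ker ∂_k / im ∂_{k+1}:

  H_0: rank C_0 − rank ∂_1 = 7 − 6 = 1, and the invariant factors of ∂_1 are all 1, so H_0 ≅ Z.
  H_1: rank ker ∂_1 − rank ∂_2 = (7 − 6) − 0 = 1, and there is no ∂_2, so H_1 ≅ Z.

As a check, the Euler characteristic is 7 − 7 = 0, which agrees with 1 − 1 = 0.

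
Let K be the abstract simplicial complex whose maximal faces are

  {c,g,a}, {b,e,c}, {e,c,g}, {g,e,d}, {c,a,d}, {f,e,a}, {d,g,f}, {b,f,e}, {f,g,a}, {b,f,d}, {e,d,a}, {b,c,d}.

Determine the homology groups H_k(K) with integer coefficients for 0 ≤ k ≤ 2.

H_0 ≅ Z,  H_1 ≅ Z/2,  H_2 = 0.

K has 7 vertices, 18 edges, 12 triangles.
rank ∂_0 = 0, rank ∂_1 = 6 ⇒ b_0 = 7 − 0 − 6 = 1; all invariant factors of ∂_1 are 1 so no torsion. So H_0 = Z.
rank ∂_1 = 6, rank ∂_2 = 12 ⇒ b_1 = 18 − 6 − 12 = 0; ∂_2 has invariant factor(s) [2] giving torsion. So H_1 = Z/2.
rank ∂_2 = 12, rank ∂_3 = 0 ⇒ b_2 = 12 − 12 − 0 = 0. So H_2 = 0.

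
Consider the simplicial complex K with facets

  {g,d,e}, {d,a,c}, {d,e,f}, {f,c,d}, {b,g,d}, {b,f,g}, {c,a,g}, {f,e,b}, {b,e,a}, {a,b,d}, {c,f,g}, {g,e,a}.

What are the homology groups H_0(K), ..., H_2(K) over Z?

Fix the vertex order a < b < c < d < e < f < g and write every simplex with vertices in increasing order. Then dim K = 2 and the simplices of K are:

  0-simplices (7): a, b, c, d, e, f, g
  1-simplices (18): ab, ac, ad, ae, ag, bd, be, bf, bg, cd, cf, cg, de, df, dg, ef, eg, fg
  2-simplices (12): abd, abe, acd, acg, aeg, bdg, bef, bfg, cdf, cfg, def, deg

Hence C_0 ≅ Z^7, C_1 ≅ Z^18, C_2 ≅ Z^12.

The boundary map ∂_1: C_1 → C_0 sends each edge [p,q] (with p < q) to q − p.
This gives a 7×18 integer matrix of rank 6; reducing to Smith normal form yields diagonal entries (1,1,1,1,1,1).

The boundary map ∂_2: C_2 → C_1 sends each 2-simplex [p,q,r] to [q,r] − [p,r] + [p,q]. For instance
  ∂cdf = df − cf + cd,
  ∂acg = cg − ag + ac.
The resulting 18×12 matrix has rank 12, and its Smith normal form has invariant factors (1,1,1,1,1,1,1,1,1,1,1,2).

Computing H_k = (kernel of ∂_k) / (image of ∂_{k+1}):

  H_0: rank C_0 − rank ∂_1 = 7 − 6 = 1, and the invariant factors of ∂_1 are all 1, so H_0 = Z.
  H_1: rank ker ∂_1 − rank ∂_2 = (18 − 6) − 12 = 0, and ∂_2 has invariant factor 2 > 1, so H_1 = Z_2.
  H_2: rank ker ∂_2 − rank ∂_3 = (12 − 12) − 0 = 0, and there is no ∂_3, so H_2 = 0.

(K is a triangulation of the real projective plane RP^2.)

H_0 = Z,  H_1 = Z_2,  H_2 = 0.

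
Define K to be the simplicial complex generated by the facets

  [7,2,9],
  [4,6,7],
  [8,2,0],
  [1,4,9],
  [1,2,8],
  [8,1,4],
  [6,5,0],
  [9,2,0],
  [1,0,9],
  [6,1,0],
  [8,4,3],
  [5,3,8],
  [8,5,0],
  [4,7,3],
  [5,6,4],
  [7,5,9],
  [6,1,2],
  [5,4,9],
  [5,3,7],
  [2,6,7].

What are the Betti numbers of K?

b_0 = 1, b_1 = 1, b_2 = 0.

Take the total order 0 < 1 < 2 < 3 < 4 < 5 < 6 < 7 < 8 < 9 on the vertex set. Then K (dimension 2) consists of the simplices:

  0-simplices (10): [0], [1], [2], [3], [4], [5], [6], [7], [8], [9]
  1-simplices (30): (30 of them)
  2-simplices (20): (20 of them)

so the chain groups are C_0 ≅ Z^10, C_1 ≅ Z^30, C_2 ≅ Z^20.

Boundary ∂_1: C_1 → C_0 maps an edge to its endpoints' difference, ∂[p,q] = q − p. For instance
  ∂[1,8] = [8] − [1].
The resulting 10×30 matrix has rank 9, and its Smith normal form has invariant factors (1,1,1,1,1,1,1,1,1).

Boundary ∂_2: C_2 → C_1 acts by ∂[p,q,r] = [q,r] − [p,r] + [p,q]. For instance
  ∂[3,4,7] = [4,7] − [3,7] + [3,4],
  ∂[3,4,8] = [4,8] − [3,8] + [3,4].
The 30×20 boundary matrix has rank 20 and Smith normal form diag(1,1,1,1,1,1,1,1,1,1,1,1,1,1,1,1,1,1,1,2).

From H_k ≅ ker(∂_k) / im(∂_{k+1}) we obtain:

  H_0: rank C_0 − rank ∂_1 = 10 − 9 = 1, and the invariant factors of ∂_1 are all 1, so H_0 = Z.
  H_1: rank ker ∂_1 − rank ∂_2 = (30 − 9) − 20 = 1, and ∂_2 has invariant factor 2 > 1, so H_1 = Z ⊕ Z/2Z.
  H_2: rank ker ∂_2 − rank ∂_3 = (20 − 20) − 0 = 0, and there is no ∂_3, so H_2 = 0.

As a check, the Euler characteristic is 10 − 30 + 20 = 0, which agrees with 1 − 1 + 0 = 0.
(K is a triangulation of the Klein bottle.)

Hence the Betti numbers are b_0 = 1, b_1 = 1, b_2 = 0.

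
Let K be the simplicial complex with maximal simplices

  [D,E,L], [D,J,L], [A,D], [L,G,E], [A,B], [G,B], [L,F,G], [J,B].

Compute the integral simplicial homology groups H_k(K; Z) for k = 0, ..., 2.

We work with the vertex ordering A < B < D < E < F < G < J < L. The simplices of K, each written with vertices in increasing order, are:

  0-simplices (8): A, B, D, E, F, G, J, L
  1-simplices (13): AB, AD, BG, BJ, DE, DJ, DL, EG, EL, FG, FL, GL, JL
  2-simplices (4): DEL, DJL, EGL, FGL

giving chain groups C_0 ≅ Z^8, C_1 ≅ Z^13, C_2 ≅ Z^4.

Boundary ∂_1: C_1 → C_0 maps an edge to its endpoints' difference, ∂[p,q] = q − p.
The resulting 8×13 matrix has rank 7, and its Smith normal form has invariant factors (1,1,1,1,1,1,1).

Boundary ∂_2: C_2 → C_1 sends each 2-simplex [p,q,r] to [q,r] − [p,r] + [p,q]. For instance
  ∂FGL = GL − FL + FG,
  ∂EGL = GL − EL + EG.
This gives a 13×4 integer matrix of rank 4; reducing to Smith normal form yields diagonal entries (1,1,1,1).

Computing H_k = (kernel of ∂_k) / (image of ∂_{k+1}):

  H_0: rank C_0 − rank ∂_1 = 8 − 7 = 1, and the invariant factors of ∂_1 are all 1, so H_0 ≅ Z.
  H_1: rank ker ∂_1 − rank ∂_2 = (13 − 7) − 4 = 2, and the invariant factors of ∂_2 are all 1, so H_1 ≅ Z^2.
  H_2: rank ker ∂_2 − rank ∂_3 = (4 − 4) − 0 = 0, and there is no ∂_3, so H_2 ≅ 0.

As a check, the Euler characteristic is 8 − 13 + 4 = -1, which agrees with 1 − 2 + 0 = -1.

H_0 = Z,  H_1 = Z^2,  H_2 = 0.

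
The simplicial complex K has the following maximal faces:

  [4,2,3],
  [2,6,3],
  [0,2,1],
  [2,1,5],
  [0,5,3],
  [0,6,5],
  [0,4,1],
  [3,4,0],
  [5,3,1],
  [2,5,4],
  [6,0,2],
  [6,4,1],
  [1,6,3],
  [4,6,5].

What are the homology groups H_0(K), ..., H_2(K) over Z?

Fix the vertex order 0 < 1 < 2 < 3 < 4 < 5 < 6 and write every simplex with vertices in increasing order. Then dim K = 2 and the simplices of K are:

  0-simplices (7): [0], [1], [2], [3], [4], [5], [6]
  1-simplices (21): [0,1], [0,2], [0,3], [0,4], [0,5], [0,6], [1,2], [1,3], [1,4], [1,5], [1,6], [2,3], [2,4], [2,5], [2,6], [3,4], [3,5], [3,6], [4,5], [4,6], [5,6]
  2-simplices (14): [0,1,2], [0,1,4], [0,2,6], [0,3,4], [0,3,5], [0,5,6], [1,2,5], [1,3,5], [1,3,6], [1,4,6], [2,3,4], [2,3,6], [2,4,5], [4,5,6]

Hence C_0 ≅ Z^7, C_1 ≅ Z^21, C_2 ≅ Z^14.

The boundary map ∂_1: C_1 → C_0 is given by ∂[p,q] = [q] − [p]. For instance
  ∂[1,3] = [3] − [1].
As a 7×21 matrix over Z this has rank 6, with invariant factors (1,1,1,1,1,1).

∂_2: C_2 → C_1 sends each 2-simplex [p,q,r] to [q,r] − [p,r] + [p,q]. For instance
  ∂[1,3,5] = [3,5] − [1,5] + [1,3],
  ∂[2,4,5] = [4,5] − [2,5] + [2,4].
The resulting 21×14 matrix has rank 13, and its Smith normal form has invariant factors (1,1,1,1,1,1,1,1,1,1,1,1,1).

Computing H_k = (kernel of ∂_k) / (image of ∂_{k+1}):

  H_0: rank C_0 − rank ∂_1 = 7 − 6 = 1, and the invariant factors of ∂_1 are all 1, so H_0 = Z.
  H_1: rank ker ∂_1 − rank ∂_2 = (21 − 6) − 13 = 2, and the invariant factors of ∂_2 are all 1, so H_1 = Z^2.
  H_2: rank ker ∂_2 − rank ∂_3 = (14 − 13) − 0 = 1, and there is no ∂_3, so H_2 = Z.

As a check, the Euler characteristic is 7 − 21 + 14 = 0, which agrees with 1 − 2 + 1 = 0.

H_0 = Z,  H_1 = Z^2,  H_2 = Z.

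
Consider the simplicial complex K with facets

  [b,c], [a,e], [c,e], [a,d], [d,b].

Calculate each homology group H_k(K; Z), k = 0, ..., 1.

H_0 = Z,  H_1 = Z.

We work with the vertex ordering a < b < c < d < e. The simplices of K, each written with vertices in increasing order, are:

  0-simplices (5): a, b, c, d, e
  1-simplices (5): ad, ae, bc, bd, ce

so the chain groups are C_0 ≅ Z^5, C_1 ≅ Z^5.

Boundary ∂_1: C_1 → C_0 is given by ∂[p,q] = [q] − [p]. For instance
  ∂ad = d − a.
The 5×5 boundary matrix has rank 4 and Smith normal form diag(1,1,1,1).

Now H_k = ker ∂_k / im ∂_{k+1}, so:

  H_0: rank C_0 − rank ∂_1 = 5 − 4 = 1, and the invariant factors of ∂_1 are all 1, so H_0 ≅ Z.
  H_1: rank ker ∂_1 − rank ∂_2 = (5 − 4) − 0 = 1, and there is no ∂_2, so H_1 ≅ Z.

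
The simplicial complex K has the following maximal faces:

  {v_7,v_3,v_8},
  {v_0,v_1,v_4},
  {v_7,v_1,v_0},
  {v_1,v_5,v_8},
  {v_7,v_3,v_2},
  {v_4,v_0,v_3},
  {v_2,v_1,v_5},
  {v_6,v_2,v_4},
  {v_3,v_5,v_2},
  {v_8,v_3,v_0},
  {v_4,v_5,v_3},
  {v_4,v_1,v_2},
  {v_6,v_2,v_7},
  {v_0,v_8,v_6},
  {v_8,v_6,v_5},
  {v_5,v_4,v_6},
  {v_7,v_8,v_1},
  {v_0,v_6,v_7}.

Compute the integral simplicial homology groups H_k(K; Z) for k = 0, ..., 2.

We work with the vertex ordering v_0 < v_1 < v_2 < v_3 < v_4 < v_5 < v_6 < v_7 < v_8. The simplices of K, each written with vertices in increasing order, are:

  0-simplices (9): [v_0], [v_1], [v_2], [v_3], [v_4], [v_5], [v_6], [v_7], [v_8]
  1-simplices (27): (27 of them)
  2-simplices (18): (18 of them)

Hence C_0 ≅ Z^9, C_1 ≅ Z^27, C_2 ≅ Z^18.

∂_1: C_1 → C_0 sends each edge [p,q] (with p < q) to q − p.
This gives a 9×27 integer matrix of rank 8; reducing to Smith normal form yields diagonal entries (1,1,1,1,1,1,1,1).

∂_2: C_2 → C_1 sends each 2-simplex [p,q,r] to [q,r] − [p,r] + [p,q]. For instance
  ∂[v_0,v_6,v_7] = [v_6,v_7] − [v_0,v_7] + [v_0,v_6],
  ∂[v_4,v_5,v_6] = [v_5,v_6] − [v_4,v_6] + [v_4,v_5].
The 27×18 boundary matrix has rank 18 and Smith normal form diag(1,1,1,1,1,1,1,1,1,1,1,1,1,1,1,1,1,2).

From H_k ≅ ker(∂_k) / im(∂_{k+1}) we obtain:

  H_0: rank C_0 − rank ∂_1 = 9 − 8 = 1, and the invariant factors of ∂_1 are all 1, so H_0 = Z.
  H_1: rank ker ∂_1 − rank ∂_2 = (27 − 8) − 18 = 1, and ∂_2 has invariant factor 2 > 1, so H_1 = Z ⊕ Z/2Z.
  H_2: rank ker ∂_2 − rank ∂_3 = (18 − 18) − 0 = 0, and there is no ∂_3, so H_2 = 0.

H_0 ≅ Z,  H_1 ≅ Z ⊕ Z/2Z,  H_2 = 0.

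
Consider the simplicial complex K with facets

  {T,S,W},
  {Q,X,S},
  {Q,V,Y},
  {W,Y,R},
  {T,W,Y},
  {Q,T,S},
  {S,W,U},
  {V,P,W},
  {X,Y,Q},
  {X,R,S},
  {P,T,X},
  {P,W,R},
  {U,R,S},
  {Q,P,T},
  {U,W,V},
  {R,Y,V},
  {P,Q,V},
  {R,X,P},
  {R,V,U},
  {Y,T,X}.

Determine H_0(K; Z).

Take the total order P < Q < R < S < T < U < V < W < X < Y on the vertex set. Then K (dimension 2) consists of the simplices:

  0-simplices (10): P, Q, R, S, T, U, V, W, X, Y
  1-simplices (30): PQ, PR, PT, PV, PW, PX, QS, QT, QV, QX, QY, RS, RU, RV, RW, RX, RY, ST, SU, SW, SX, TW, TX, TY, UV, UW, VW, VY, WY, XY
  2-simplices (20): PQT, PQV, PRW, PRX, PTX, PVW, QST, QSX, QVY, QXY, RSU, RSX, RUV, RVY, RWY, STW, SUW, TWY, TXY, UVW

Hence C_0 ≅ Z^10, C_1 ≅ Z^30, C_2 ≅ Z^20.

Boundary ∂_1: C_1 → C_0 maps an edge to its endpoints' difference, ∂[p,q] = q − p. For instance
  ∂PV = V − P.
This gives a 10×30 integer matrix of rank 9; reducing to Smith normal form yields diagonal entries (1,1,1,1,1,1,1,1,1).

Boundary ∂_2: C_2 → C_1 acts by ∂[p,q,r] = [q,r] − [p,r] + [p,q]. For instance
  ∂RVY = VY − RY + RV,
  ∂TXY = XY − TY + TX.
This gives a 30×20 integer matrix of rank 20; reducing to Smith normal form yields diagonal entries (1,1,1,1,1,1,1,1,1,1,1,1,1,1,1,1,1,1,1,2).

From H_k ≅ ker(∂_k) / im(∂_{k+1}) we obtain:

  H_0: rank C_0 − rank ∂_1 = 10 − 9 = 1, and the invariant factors of ∂_1 are all 1, so H_0 ≅ Z.

H_0 ≅ Z.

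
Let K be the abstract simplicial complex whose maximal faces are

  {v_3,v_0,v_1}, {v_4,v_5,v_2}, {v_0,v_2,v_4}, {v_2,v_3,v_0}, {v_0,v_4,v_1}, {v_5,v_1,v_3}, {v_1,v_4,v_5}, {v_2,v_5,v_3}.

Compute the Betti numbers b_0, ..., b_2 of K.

We work with the vertex ordering v_0 < v_1 < v_2 < v_3 < v_4 < v_5. The simplices of K, each written with vertices in increasing order, are:

  0-simplices (6): [v_0], [v_1], [v_2], [v_3], [v_4], [v_5]
  1-simplices (12): [v_0,v_1], [v_0,v_2], [v_0,v_3], [v_0,v_4], [v_1,v_3], [v_1,v_4], [v_1,v_5], [v_2,v_3], [v_2,v_4], [v_2,v_5], [v_3,v_5], [v_4,v_5]
  2-simplices (8): [v_0,v_1,v_3], [v_0,v_1,v_4], [v_0,v_2,v_3], [v_0,v_2,v_4], [v_1,v_3,v_5], [v_1,v_4,v_5], [v_2,v_3,v_5], [v_2,v_4,v_5]

so the chain groups are C_0 ≅ Z^6, C_1 ≅ Z^12, C_2 ≅ Z^8.

Boundary ∂_1: C_1 → C_0 maps an edge to its endpoints' difference, ∂[p,q] = q − p. For instance
  ∂[v_3,v_5] = [v_5] − [v_3].
The 6×12 boundary matrix has rank 5 and Smith normal form diag(1,1,1,1,1).

∂_2: C_2 → C_1 acts by ∂[p,q,r] = [q,r] − [p,r] + [p,q]. For instance
  ∂[v_2,v_3,v_5] = [v_3,v_5] − [v_2,v_5] + [v_2,v_3],
  ∂[v_0,v_2,v_3] = [v_2,v_3] − [v_0,v_3] + [v_0,v_2].
This gives a 12×8 integer matrix of rank 7; reducing to Smith normal form yields diagonal entries (1,1,1,1,1,1,1).

Reading off H_k = ker ∂_k / im ∂_{k+1}:

  H_0: rank C_0 − rank ∂_1 = 6 − 5 = 1, and the invariant factors of ∂_1 are all 1, so H_0 = Z.
  H_1: rank ker ∂_1 − rank ∂_2 = (12 − 5) − 7 = 0, and the invariant factors of ∂_2 are all 1, so H_1 = 0.
  H_2: rank ker ∂_2 − rank ∂_3 = (8 − 7) − 0 = 1, and there is no ∂_3, so H_2 = Z.

(K is a triangulation of the 2-sphere S^2.)

Hence the Betti numbers are b_0 = 1, b_1 = 0, b_2 = 1.

b_0 = 1, b_1 = 0, b_2 = 1.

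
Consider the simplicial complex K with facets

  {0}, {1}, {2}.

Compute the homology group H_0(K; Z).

H_0 ≅ Z^3.

Order the vertices as 0 < 1 < 2. Listing each simplex with vertices in this order, K has dimension 0 with simplices:

  0-simplices (3): [0], [1], [2]

giving chain groups C_0 ≅ Z^3.

From H_k ≅ ker(∂_k) / im(∂_{k+1}) we obtain:

  H_0: rank C_0 − rank ∂_1 = 3 − 0 = 3, and there is no ∂_1, so H_0 = Z^3.

(K is a triangulation of a set of 3 points.)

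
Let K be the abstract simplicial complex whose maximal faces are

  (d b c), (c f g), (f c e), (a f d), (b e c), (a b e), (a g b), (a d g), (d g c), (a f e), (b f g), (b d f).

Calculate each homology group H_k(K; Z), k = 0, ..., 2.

Fix the vertex order a < b < c < d < e < f < g and write every simplex with vertices in increasing order. Then dim K = 2 and the simplices of K are:

  0-simplices (7): a, b, c, d, e, f, g
  1-simplices (18): ab, ad, ae, af, ag, bc, bd, be, bf, bg, cd, ce, cf, cg, df, dg, ef, fg
  2-simplices (12): abe, abg, adf, adg, aef, bcd, bce, bdf, bfg, cdg, cef, cfg

so the chain groups are C_0 ≅ Z^7, C_1 ≅ Z^18, C_2 ≅ Z^12.

Boundary ∂_1: C_1 → C_0 sends each edge [p,q] (with p < q) to q − p. For instance
  ∂bf = f − b.
This gives a 7×18 integer matrix of rank 6; reducing to Smith normal form yields diagonal entries (1,1,1,1,1,1).

The boundary map ∂_2: C_2 → C_1 maps a triangle to the signed sum of its edges. For instance
  ∂cef = ef − cf + ce,
  ∂abg = bg − ag + ab.
As a 18×12 matrix over Z this has rank 12, with invariant factors (1,1,1,1,1,1,1,1,1,1,1,2).

Computing H_k = (kernel of ∂_k) / (image of ∂_{k+1}):

  H_0: rank C_0 − rank ∂_1 = 7 − 6 = 1, and the invariant factors of ∂_1 are all 1, so H_0 ≅ Z.
  H_1: rank ker ∂_1 − rank ∂_2 = (18 − 6) − 12 = 0, and ∂_2 has invariant factor 2 > 1, so H_1 ≅ Z_2.
  H_2: rank ker ∂_2 − rank ∂_3 = (12 − 12) − 0 = 0, and there is no ∂_3, so H_2 ≅ 0.

As a check, the Euler characteristic is 7 − 18 + 12 = 1, which agrees with 1 − 0 + 0 = 1.

H_0 = Z,  H_1 = Z_2,  H_2 = 0.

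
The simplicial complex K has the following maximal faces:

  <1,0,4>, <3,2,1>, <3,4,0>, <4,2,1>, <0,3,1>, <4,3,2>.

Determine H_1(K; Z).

We work with the vertex ordering 0 < 1 < 2 < 3 < 4. The simplices of K, each written with vertices in increasing order, are:

  0-simplices (5): [0], [1], [2], [3], [4]
  1-simplices (9): [0,1], [0,3], [0,4], [1,2], [1,3], [1,4], [2,3], [2,4], [3,4]
  2-simplices (6): [0,1,3], [0,1,4], [0,3,4], [1,2,3], [1,2,4], [2,3,4]

Hence C_0 ≅ Z^5, C_1 ≅ Z^9, C_2 ≅ Z^6.

The boundary map ∂_1: C_1 → C_0 maps an edge to its endpoints' difference, ∂[p,q] = q − p. For instance
  ∂[3,4] = [4] − [3].
The 5×9 boundary matrix has rank 4 and Smith normal form diag(1,1,1,1).

The boundary map ∂_2: C_2 → C_1 sends each 2-simplex [p,q,r] to [q,r] − [p,r] + [p,q]. For instance
  ∂[0,3,4] = [3,4] − [0,4] + [0,3],
  ∂[2,3,4] = [3,4] − [2,4] + [2,3].
The 9×6 boundary matrix has rank 5 and Smith normal form diag(1,1,1,1,1).

Now H_k = ker ∂_k / im ∂_{k+1}, so:

  H_1: rank ker ∂_1 − rank ∂_2 = (9 − 4) − 5 = 0, and the invariant factors of ∂_2 are all 1, so H_1 ≅ 0.

(K is a triangulation of the 2-sphere S^2.)

H_1 ≅ 0.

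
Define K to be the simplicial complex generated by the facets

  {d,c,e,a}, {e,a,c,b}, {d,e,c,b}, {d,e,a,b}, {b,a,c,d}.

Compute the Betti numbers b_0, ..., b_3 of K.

b_0 = 1, b_1 = 0, b_2 = 0, b_3 = 1.

Fix the vertex order a < b < c < d < e and write every simplex with vertices in increasing order. Then dim K = 3 and the simplices of K are:

  0-simplices (5): a, b, c, d, e
  1-simplices (10): ab, ac, ad, ae, bc, bd, be, cd, ce, de
  2-simplices (10): abc, abd, abe, acd, ace, ade, bcd, bce, bde, cde
  3-simplices (5): abcd, abce, abde, acde, bcde

giving chain groups C_0 ≅ Z^5, C_1 ≅ Z^10, C_2 ≅ Z^10, C_3 ≅ Z^5.

Boundary ∂_1: C_1 → C_0 is given by ∂[p,q] = [q] − [p]. For instance
  ∂cd = d − c.
The resulting 5×10 matrix has rank 4, and its Smith normal form has invariant factors (1,1,1,1).

∂_2: C_2 → C_1 acts by ∂[p,q,r] = [q,r] − [p,r] + [p,q]. For instance
  ∂acd = cd − ad + ac,
  ∂cde = de − ce + cd.
This gives a 10×10 integer matrix of rank 6; reducing to Smith normal form yields diagonal entries (1,1,1,1,1,1).

The boundary map ∂_3: C_3 → C_2 sends each 3-simplex σ to the alternating sum Σ_i (−1)^i (σ with its i-th vertex removed). For instance
  ∂abce = bce − ace + abe − abc,
  ∂acde = cde − ade + ace − acd.
This gives a 10×5 integer matrix of rank 4; reducing to Smith normal form yields diagonal entries (1,1,1,1).

From H_k ≅ ker(∂_k) / im(∂_{k+1}) we obtain:

  H_0: rank C_0 − rank ∂_1 = 5 − 4 = 1, and the invariant factors of ∂_1 are all 1, so H_0 = Z.
  H_1: rank ker ∂_1 − rank ∂_2 = (10 − 4) − 6 = 0, and the invariant factors of ∂_2 are all 1, so H_1 = 0.
  H_2: rank ker ∂_2 − rank ∂_3 = (10 − 6) − 4 = 0, and the invariant factors of ∂_3 are all 1, so H_2 = 0.
  H_3: rank ker ∂_3 − rank ∂_4 = (5 − 4) − 0 = 1, and there is no ∂_4, so H_3 = Z.

As a check, the Euler characteristic is 5 − 10 + 10 − 5 = 0, which agrees with 1 − 0 + 0 − 1 = 0.

Hence the Betti numbers are b_0 = 1, b_1 = 0, b_2 = 0, b_3 = 1.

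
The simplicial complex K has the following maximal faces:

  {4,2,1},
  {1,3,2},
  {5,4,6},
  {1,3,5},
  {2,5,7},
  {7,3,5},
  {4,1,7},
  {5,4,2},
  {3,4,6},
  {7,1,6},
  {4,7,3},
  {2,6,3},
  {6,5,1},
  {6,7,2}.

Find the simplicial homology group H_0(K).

H_0 = Z.

Fix the vertex order 1 < 2 < 3 < 4 < 5 < 6 < 7 and write every simplex with vertices in increasing order. Then dim K = 2 and the simplices of K are:

  0-simplices (7): [1], [2], [3], [4], [5], [6], [7]
  1-simplices (21): [1,2], [1,3], [1,4], [1,5], [1,6], [1,7], [2,3], [2,4], [2,5], [2,6], [2,7], [3,4], [3,5], [3,6], [3,7], [4,5], [4,6], [4,7], [5,6], [5,7], [6,7]
  2-simplices (14): [1,2,3], [1,2,4], [1,3,5], [1,4,7], [1,5,6], [1,6,7], [2,3,6], [2,4,5], [2,5,7], [2,6,7], [3,4,6], [3,4,7], [3,5,7], [4,5,6]

Hence C_0 ≅ Z^7, C_1 ≅ Z^21, C_2 ≅ Z^14.

The boundary map ∂_1: C_1 → C_0 sends each edge [p,q] (with p < q) to q − p. For instance
  ∂[6,7] = [7] − [6].
The 7×21 boundary matrix has rank 6 and Smith normal form diag(1,1,1,1,1,1).

The boundary map ∂_2: C_2 → C_1 sends each 2-simplex [p,q,r] to [q,r] − [p,r] + [p,q]. For instance
  ∂[1,6,7] = [6,7] − [1,7] + [1,6],
  ∂[3,4,6] = [4,6] − [3,6] + [3,4].
This gives a 21×14 integer matrix of rank 13; reducing to Smith normal form yields diagonal entries (1,1,1,1,1,1,1,1,1,1,1,1,1).

Computing H_k = (kernel of ∂_k) / (image of ∂_{k+1}):

  H_0: rank C_0 − rank ∂_1 = 7 − 6 = 1, and the invariant factors of ∂_1 are all 1, so H_0 = Z.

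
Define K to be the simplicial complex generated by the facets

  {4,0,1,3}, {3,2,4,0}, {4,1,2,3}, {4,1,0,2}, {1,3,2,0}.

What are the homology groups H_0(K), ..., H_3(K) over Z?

H_0 = Z,  H_1 = 0,  H_2 = 0,  H_3 = Z.

Fix the vertex order 0 < 1 < 2 < 3 < 4 and write every simplex with vertices in increasing order. Then dim K = 3 and the simplices of K are:

  0-simplices (5): [0], [1], [2], [3], [4]
  1-simplices (10): [0,1], [0,2], [0,3], [0,4], [1,2], [1,3], [1,4], [2,3], [2,4], [3,4]
  2-simplices (10): [0,1,2], [0,1,3], [0,1,4], [0,2,3], [0,2,4], [0,3,4], [1,2,3], [1,2,4], [1,3,4], [2,3,4]
  3-simplices (5): [0,1,2,3], [0,1,2,4], [0,1,3,4], [0,2,3,4], [1,2,3,4]

Hence C_0 ≅ Z^5, C_1 ≅ Z^10, C_2 ≅ Z^10, C_3 ≅ Z^5.

Boundary ∂_1: C_1 → C_0 sends each edge [p,q] (with p < q) to q − p.
The 5×10 boundary matrix has rank 4 and Smith normal form diag(1,1,1,1).

∂_2: C_2 → C_1 sends each 2-simplex [p,q,r] to [q,r] − [p,r] + [p,q]. For instance
  ∂[0,1,3] = [1,3] − [0,3] + [0,1],
  ∂[0,1,4] = [1,4] − [0,4] + [0,1].
The 10×10 boundary matrix has rank 6 and Smith normal form diag(1,1,1,1,1,1).

Boundary ∂_3: C_3 → C_2 sends each 3-simplex σ to the alternating sum Σ_i (−1)^i (σ with its i-th vertex removed). For instance
  ∂[0,2,3,4] = [2,3,4] − [0,3,4] + [0,2,4] − [0,2,3],
  ∂[0,1,2,4] = [1,2,4] − [0,2,4] + [0,1,4] − [0,1,2].
The resulting 10×5 matrix has rank 4, and its Smith normal form has invariant factors (1,1,1,1).

From H_k ≅ ker(∂_k) / im(∂_{k+1}) we obtain:

  H_0: rank C_0 − rank ∂_1 = 5 − 4 = 1, and the invariant factors of ∂_1 are all 1, so H_0 = Z.
  H_1: rank ker ∂_1 − rank ∂_2 = (10 − 4) − 6 = 0, and the invariant factors of ∂_2 are all 1, so H_1 = 0.
  H_2: rank ker ∂_2 − rank ∂_3 = (10 − 6) − 4 = 0, and the invariant factors of ∂_3 are all 1, so H_2 = 0.
  H_3: rank ker ∂_3 − rank ∂_4 = (5 − 4) − 0 = 1, and there is no ∂_4, so H_3 = Z.

As a check, the Euler characteristic is 5 − 10 + 10 − 5 = 0, which agrees with 1 − 0 + 0 − 1 = 0.
(K is a triangulation of the 3-sphere S^3.)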